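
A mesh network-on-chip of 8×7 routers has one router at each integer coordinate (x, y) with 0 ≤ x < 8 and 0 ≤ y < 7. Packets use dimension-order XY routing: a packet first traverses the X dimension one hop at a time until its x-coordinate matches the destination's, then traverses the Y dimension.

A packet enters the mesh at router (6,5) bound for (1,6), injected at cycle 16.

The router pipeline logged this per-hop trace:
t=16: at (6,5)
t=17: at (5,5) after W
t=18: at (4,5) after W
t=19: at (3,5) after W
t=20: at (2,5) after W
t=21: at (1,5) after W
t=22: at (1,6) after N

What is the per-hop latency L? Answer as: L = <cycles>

L = 1

From hop 0 (16) to hop 1 (17): +1 cycles.
Each hop adds L, hence L = 1.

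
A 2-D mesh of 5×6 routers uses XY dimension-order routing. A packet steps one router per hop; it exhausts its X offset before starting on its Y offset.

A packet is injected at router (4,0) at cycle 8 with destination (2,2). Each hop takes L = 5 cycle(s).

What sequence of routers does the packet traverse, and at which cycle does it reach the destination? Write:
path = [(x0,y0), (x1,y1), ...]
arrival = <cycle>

src (4,0)  cyc=8
W→(3,0)  cyc=13
W→(2,0)  cyc=18
N→(2,1)  cyc=23
N→(2,2)  cyc=28

path = [(4,0), (3,0), (2,0), (2,1), (2,2)]
arrival = 28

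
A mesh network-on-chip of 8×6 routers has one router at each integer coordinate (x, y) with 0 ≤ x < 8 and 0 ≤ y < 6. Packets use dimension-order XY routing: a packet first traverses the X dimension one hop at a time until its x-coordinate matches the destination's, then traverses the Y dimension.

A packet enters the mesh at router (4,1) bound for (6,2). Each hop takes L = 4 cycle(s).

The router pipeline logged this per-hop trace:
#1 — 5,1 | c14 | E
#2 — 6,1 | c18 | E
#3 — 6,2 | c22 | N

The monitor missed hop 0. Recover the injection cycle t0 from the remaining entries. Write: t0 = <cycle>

At hop 1 the cycle is 14; in general cyc_k = t0 + kL.
Subtract one hop: t0 = 14 − 4 = 10.

t0 = 10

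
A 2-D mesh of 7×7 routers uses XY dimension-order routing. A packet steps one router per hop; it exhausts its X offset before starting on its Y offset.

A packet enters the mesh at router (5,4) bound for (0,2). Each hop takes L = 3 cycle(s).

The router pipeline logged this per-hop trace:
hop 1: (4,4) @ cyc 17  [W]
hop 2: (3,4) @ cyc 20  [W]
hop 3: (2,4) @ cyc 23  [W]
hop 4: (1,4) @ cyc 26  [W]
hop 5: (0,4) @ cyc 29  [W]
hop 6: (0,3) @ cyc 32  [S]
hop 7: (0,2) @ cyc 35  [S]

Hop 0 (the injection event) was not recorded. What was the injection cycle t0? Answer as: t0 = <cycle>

t0 = 14

Hop 1 reached at cycle 17; hop k is at t0 + k·L.
Subtract one hop: t0 = 17 − 3 = 14.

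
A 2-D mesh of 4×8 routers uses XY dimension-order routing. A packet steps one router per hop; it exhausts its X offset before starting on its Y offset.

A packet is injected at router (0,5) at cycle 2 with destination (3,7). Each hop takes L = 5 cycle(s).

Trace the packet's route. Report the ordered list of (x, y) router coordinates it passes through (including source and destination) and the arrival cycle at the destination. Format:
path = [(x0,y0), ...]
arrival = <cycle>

path = [(0,5), (1,5), (2,5), (3,5), (3,6), (3,7)]
arrival = 27

[0] x=0 y=5 t=2
[1] x=1 y=5 t=7 →E
[2] x=2 y=5 t=12 →E
[3] x=3 y=5 t=17 →E
[4] x=3 y=6 t=22 →N
[5] x=3 y=7 t=27 →N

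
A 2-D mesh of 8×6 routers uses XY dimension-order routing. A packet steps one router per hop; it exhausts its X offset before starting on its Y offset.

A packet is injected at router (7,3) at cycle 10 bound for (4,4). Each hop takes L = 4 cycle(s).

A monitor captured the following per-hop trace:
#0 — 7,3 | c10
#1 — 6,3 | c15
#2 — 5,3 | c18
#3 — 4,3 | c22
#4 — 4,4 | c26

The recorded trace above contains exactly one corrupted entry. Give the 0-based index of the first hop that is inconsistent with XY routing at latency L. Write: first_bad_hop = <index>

first_bad_hop = 1

  1: Δx=-1 Δy=+0 Δt=5 [BAD: Δcyc=5≠L]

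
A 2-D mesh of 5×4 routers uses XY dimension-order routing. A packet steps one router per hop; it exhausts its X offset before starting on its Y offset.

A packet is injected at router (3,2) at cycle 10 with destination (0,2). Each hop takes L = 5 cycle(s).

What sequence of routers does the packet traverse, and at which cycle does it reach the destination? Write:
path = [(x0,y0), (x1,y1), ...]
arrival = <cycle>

[0] x=3 y=2 t=10
[1] x=2 y=2 t=15 →W
[2] x=1 y=2 t=20 →W
[3] x=0 y=2 t=25 →W

path = [(3,2), (2,2), (1,2), (0,2)]
arrival = 25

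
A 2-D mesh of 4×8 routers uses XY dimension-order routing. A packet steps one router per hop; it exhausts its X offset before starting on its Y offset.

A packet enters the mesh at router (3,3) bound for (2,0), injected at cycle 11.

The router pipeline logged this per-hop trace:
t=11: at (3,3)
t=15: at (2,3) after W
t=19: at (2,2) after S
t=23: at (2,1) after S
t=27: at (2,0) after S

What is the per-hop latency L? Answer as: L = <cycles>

Δcyc across hop 0→1: 15 − 11 = 4.
That increment is L by definition: L = 4.

L = 4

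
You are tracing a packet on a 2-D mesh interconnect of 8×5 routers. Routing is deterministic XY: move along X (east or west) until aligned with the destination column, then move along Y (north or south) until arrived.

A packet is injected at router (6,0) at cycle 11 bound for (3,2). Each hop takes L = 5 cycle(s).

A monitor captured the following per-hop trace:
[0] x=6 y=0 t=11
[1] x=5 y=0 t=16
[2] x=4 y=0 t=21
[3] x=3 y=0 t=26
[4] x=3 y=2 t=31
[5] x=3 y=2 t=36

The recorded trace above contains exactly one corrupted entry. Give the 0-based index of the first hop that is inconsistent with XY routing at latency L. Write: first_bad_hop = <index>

first_bad_hop = 4

[1] (-1,+0) / 5c ⇒ ok
[2] (-1,+0) / 5c ⇒ ok
[3] (-1,+0) / 5c ⇒ ok
[4] (+0,+2) / 5c ⇒ BAD: non-unit step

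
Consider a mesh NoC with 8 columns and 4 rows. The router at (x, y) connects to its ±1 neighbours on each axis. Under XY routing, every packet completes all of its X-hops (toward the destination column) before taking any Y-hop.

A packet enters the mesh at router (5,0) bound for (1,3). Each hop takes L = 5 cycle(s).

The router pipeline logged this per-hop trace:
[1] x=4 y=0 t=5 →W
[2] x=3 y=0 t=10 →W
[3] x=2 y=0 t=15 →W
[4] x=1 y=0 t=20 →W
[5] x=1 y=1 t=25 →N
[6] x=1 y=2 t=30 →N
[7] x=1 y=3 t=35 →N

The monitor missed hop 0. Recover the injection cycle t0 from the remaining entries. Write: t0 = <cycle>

t0 = 0

At hop 1 the cycle is 5; in general cyc_k = t0 + kL.
t0 = cyc[1] − L = 5 − 5 = 0.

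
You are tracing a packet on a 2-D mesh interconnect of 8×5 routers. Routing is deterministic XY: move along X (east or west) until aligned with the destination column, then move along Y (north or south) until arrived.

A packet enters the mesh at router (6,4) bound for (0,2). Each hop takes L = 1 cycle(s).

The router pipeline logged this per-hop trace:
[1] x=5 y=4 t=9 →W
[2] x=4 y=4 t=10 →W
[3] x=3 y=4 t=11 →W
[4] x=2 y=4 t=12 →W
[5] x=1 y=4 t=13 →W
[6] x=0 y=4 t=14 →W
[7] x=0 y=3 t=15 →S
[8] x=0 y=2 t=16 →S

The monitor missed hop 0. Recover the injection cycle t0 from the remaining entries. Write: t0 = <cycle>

t0 = 8

cyc[1] = 9 and cyc[k] = t0 + k·L for every k.
So t0 = 9 − 1·1 = 8.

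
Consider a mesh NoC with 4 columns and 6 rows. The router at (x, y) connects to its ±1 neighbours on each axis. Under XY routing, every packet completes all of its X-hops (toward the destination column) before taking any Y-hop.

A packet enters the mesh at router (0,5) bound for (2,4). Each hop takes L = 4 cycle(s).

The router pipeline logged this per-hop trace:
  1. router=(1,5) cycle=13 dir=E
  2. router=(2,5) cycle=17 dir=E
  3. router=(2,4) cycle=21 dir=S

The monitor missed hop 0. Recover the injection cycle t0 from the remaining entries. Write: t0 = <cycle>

cyc[1] = 13 and cyc[k] = t0 + k·L for every k.
So t0 = 13 − 1·4 = 9.

t0 = 9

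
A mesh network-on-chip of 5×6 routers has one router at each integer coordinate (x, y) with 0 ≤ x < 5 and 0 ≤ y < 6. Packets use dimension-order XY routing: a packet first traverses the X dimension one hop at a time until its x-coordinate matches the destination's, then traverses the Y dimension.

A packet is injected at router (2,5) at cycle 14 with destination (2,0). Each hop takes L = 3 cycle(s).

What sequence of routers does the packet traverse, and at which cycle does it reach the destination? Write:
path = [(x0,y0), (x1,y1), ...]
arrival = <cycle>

  0. router=(2,5) cycle=14 (inject)
  1. router=(2,4) cycle=17 dir=S
  2. router=(2,3) cycle=20 dir=S
  3. router=(2,2) cycle=23 dir=S
  4. router=(2,1) cycle=26 dir=S
  5. router=(2,0) cycle=29 dir=S

path = [(2,5), (2,4), (2,3), (2,2), (2,1), (2,0)]
arrival = 29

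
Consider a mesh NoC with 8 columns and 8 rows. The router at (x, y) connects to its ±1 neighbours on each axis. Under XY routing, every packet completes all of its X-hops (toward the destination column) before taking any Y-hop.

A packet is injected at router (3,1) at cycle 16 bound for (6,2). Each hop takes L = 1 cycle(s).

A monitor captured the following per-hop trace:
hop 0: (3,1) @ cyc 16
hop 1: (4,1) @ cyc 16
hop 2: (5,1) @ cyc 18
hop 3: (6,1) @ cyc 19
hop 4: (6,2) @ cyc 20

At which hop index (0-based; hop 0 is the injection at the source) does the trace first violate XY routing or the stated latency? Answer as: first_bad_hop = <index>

first_bad_hop = 1

check 1→ d=(1,0) cyc+0: BAD: Δcyc=0≠L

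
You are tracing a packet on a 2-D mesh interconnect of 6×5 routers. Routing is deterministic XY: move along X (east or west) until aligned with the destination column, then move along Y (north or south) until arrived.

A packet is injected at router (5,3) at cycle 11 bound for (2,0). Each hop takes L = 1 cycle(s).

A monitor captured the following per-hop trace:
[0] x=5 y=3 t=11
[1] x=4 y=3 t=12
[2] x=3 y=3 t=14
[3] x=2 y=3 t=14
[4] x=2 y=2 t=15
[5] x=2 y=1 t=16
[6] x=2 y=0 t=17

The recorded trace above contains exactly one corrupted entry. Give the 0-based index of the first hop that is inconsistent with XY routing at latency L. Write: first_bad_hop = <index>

first_bad_hop = 2

check 1→ d=(-1,0) cyc+1: ok
check 2→ d=(-1,0) cyc+2: BAD: Δcyc=2≠L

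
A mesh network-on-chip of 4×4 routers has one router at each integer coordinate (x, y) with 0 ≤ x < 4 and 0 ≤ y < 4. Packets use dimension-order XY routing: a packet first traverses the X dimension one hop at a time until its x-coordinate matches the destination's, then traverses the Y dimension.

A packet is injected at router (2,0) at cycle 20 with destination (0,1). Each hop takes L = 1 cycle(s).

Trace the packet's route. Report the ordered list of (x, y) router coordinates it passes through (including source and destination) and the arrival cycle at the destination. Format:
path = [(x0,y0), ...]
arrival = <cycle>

t=20: at (2,0)
t=21: at (1,0) after W
t=22: at (0,0) after W
t=23: at (0,1) after N

path = [(2,0), (1,0), (0,0), (0,1)]
arrival = 23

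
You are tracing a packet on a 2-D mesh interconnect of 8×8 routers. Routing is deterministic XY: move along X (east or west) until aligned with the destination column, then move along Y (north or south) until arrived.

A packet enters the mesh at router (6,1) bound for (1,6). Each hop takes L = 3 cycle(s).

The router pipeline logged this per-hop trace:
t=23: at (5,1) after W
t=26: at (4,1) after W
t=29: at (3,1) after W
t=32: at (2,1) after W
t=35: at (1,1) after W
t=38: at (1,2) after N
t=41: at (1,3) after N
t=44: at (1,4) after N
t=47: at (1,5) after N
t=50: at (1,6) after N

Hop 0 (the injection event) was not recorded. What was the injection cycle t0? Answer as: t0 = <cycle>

At hop 1 the cycle is 23; in general cyc_k = t0 + kL.
So t0 = 23 − 1·3 = 20.

t0 = 20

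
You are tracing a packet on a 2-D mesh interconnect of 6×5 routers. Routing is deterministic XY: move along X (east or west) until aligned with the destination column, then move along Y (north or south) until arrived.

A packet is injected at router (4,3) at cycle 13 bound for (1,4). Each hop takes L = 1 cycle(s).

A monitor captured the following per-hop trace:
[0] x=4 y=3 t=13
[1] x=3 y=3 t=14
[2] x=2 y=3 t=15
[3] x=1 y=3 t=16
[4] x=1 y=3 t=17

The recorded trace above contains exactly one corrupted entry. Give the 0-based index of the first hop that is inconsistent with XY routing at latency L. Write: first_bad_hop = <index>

check 1→ d=(-1,0) cyc+1: ok
check 2→ d=(-1,0) cyc+1: ok
check 3→ d=(-1,0) cyc+1: ok
check 4→ d=(0,0) cyc+1: BAD: non-unit step

first_bad_hop = 4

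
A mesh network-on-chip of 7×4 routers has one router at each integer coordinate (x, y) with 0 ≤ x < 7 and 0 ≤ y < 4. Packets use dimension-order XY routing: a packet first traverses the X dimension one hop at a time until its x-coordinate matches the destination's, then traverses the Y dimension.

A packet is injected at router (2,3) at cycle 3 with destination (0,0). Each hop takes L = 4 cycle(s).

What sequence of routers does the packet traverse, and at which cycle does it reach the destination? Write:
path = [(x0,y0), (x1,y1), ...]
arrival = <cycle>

hop 0: (2,3) @ cyc 3
hop 1: (1,3) @ cyc 7  [W]
hop 2: (0,3) @ cyc 11  [W]
hop 3: (0,2) @ cyc 15  [S]
hop 4: (0,1) @ cyc 19  [S]
hop 5: (0,0) @ cyc 23  [S]

path = [(2,3), (1,3), (0,3), (0,2), (0,1), (0,0)]
arrival = 23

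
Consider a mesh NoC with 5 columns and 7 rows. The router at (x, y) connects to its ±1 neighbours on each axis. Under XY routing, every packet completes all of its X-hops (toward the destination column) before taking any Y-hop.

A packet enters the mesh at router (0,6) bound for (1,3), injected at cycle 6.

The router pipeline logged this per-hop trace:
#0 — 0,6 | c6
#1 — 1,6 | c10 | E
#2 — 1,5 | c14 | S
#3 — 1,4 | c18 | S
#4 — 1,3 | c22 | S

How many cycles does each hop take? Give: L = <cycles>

cyc[1] − cyc[0] = 10 − 6 = 4.
Each hop adds L, hence L = 4.

L = 4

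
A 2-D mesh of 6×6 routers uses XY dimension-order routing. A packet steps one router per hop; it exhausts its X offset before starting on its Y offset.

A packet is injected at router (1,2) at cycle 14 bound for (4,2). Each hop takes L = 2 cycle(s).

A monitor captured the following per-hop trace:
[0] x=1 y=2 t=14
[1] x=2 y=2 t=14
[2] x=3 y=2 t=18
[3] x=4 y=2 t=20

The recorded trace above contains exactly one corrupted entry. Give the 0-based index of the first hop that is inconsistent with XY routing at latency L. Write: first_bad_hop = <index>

  1: Δx=+1 Δy=+0 Δt=0 [BAD: Δcyc=0≠L]

first_bad_hop = 1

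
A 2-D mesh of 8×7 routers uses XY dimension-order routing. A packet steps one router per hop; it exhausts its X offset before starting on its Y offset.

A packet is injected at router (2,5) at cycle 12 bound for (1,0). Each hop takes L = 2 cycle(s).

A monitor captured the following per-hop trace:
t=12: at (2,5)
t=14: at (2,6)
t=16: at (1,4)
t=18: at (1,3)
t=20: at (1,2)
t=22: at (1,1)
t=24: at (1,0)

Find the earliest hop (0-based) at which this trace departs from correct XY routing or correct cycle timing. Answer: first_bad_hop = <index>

first_bad_hop = 1

  1: Δx=+0 Δy=+1 Δt=2 [BAD: Y-move but x=2≠1]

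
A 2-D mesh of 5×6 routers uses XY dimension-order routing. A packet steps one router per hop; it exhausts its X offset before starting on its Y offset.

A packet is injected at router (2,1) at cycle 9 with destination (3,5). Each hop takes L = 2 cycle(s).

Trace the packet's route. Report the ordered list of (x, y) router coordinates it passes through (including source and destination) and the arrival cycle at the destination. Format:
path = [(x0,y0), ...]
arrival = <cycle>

path = [(2,1), (3,1), (3,2), (3,3), (3,4), (3,5)]
arrival = 19

#0 — 2,1 | c9
#1 — 3,1 | c11 | E
#2 — 3,2 | c13 | N
#3 — 3,3 | c15 | N
#4 — 3,4 | c17 | N
#5 — 3,5 | c19 | N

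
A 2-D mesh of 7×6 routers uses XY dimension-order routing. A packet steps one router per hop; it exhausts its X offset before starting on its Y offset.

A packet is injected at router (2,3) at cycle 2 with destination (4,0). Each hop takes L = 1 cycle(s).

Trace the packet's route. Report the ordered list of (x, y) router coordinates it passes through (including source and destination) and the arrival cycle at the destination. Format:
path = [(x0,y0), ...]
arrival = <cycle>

path = [(2,3), (3,3), (4,3), (4,2), (4,1), (4,0)]
arrival = 7

t=2: at (2,3)
t=3: at (3,3) after E
t=4: at (4,3) after E
t=5: at (4,2) after S
t=6: at (4,1) after S
t=7: at (4,0) after S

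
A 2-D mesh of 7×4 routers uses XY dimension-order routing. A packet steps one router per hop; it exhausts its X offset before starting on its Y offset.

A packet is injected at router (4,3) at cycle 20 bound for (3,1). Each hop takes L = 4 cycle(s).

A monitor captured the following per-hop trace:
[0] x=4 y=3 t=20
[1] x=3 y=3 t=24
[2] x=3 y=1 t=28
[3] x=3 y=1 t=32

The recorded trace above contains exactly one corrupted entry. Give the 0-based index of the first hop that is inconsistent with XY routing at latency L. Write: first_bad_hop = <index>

[1] (-1,+0) / 4c ⇒ ok
[2] (+0,-2) / 4c ⇒ BAD: non-unit step

first_bad_hop = 2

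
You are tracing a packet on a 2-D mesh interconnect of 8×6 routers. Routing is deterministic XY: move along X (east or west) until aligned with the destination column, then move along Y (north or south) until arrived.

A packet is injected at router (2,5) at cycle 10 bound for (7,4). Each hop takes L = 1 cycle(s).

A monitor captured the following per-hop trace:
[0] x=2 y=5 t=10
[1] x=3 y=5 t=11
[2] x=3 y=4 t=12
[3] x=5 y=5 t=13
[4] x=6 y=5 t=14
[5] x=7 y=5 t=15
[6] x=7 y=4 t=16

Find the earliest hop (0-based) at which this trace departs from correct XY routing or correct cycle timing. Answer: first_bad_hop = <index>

check 1→ d=(1,0) cyc+1: ok
check 2→ d=(0,-1) cyc+1: BAD: Y-move but x=3≠7

first_bad_hop = 2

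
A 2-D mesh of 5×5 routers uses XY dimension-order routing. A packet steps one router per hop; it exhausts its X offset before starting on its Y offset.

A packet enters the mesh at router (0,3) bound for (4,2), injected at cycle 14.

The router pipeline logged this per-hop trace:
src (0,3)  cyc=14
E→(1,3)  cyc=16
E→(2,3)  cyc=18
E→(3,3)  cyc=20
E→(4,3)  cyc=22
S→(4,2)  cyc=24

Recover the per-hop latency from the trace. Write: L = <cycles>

L = 2

Between hops 0 and 1 the cycle counter advances 16 − 14 = 2.
Each hop adds L, hence L = 2.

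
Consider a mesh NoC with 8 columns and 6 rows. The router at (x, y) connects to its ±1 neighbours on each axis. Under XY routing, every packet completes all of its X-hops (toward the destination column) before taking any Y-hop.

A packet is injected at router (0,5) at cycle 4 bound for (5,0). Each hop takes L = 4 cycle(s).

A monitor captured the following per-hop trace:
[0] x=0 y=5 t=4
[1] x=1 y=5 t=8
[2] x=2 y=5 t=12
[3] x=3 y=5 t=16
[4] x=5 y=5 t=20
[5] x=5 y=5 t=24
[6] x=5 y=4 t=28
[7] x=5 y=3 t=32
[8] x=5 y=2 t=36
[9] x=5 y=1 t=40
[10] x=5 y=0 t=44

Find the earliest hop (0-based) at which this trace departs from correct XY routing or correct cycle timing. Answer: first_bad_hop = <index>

[1] (+1,+0) / 4c ⇒ ok
[2] (+1,+0) / 4c ⇒ ok
[3] (+1,+0) / 4c ⇒ ok
[4] (+2,+0) / 4c ⇒ BAD: non-unit step

first_bad_hop = 4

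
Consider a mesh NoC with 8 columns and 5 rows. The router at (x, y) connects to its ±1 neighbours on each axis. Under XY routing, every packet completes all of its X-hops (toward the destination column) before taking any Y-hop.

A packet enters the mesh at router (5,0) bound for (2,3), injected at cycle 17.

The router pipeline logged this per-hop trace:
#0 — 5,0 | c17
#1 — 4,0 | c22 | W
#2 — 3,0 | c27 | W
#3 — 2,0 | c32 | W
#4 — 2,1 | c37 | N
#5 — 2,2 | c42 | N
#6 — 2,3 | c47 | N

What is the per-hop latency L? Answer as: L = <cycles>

From hop 0 (17) to hop 1 (22): +5 cycles.
One hop costs L cycles, so L = 5.

L = 5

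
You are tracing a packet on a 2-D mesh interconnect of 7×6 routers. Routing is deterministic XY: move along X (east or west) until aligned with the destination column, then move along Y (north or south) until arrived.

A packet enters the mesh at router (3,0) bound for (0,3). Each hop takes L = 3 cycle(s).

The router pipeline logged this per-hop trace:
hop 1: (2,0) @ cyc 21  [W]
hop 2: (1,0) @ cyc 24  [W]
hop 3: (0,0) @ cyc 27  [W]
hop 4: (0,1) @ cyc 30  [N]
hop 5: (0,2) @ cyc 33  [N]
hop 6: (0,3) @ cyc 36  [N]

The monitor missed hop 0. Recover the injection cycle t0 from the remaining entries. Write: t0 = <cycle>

t0 = 18

At hop 1 the cycle is 21; in general cyc_k = t0 + kL.
So t0 = 21 − 1·3 = 18.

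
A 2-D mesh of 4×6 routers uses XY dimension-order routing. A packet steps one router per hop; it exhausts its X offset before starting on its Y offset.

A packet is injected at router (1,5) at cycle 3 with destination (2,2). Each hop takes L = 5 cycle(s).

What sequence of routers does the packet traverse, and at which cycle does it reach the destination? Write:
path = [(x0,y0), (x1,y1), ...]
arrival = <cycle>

path = [(1,5), (2,5), (2,4), (2,3), (2,2)]
arrival = 23

hop 0: (1,5) @ cyc 3
hop 1: (2,5) @ cyc 8  [E]
hop 2: (2,4) @ cyc 13  [S]
hop 3: (2,3) @ cyc 18  [S]
hop 4: (2,2) @ cyc 23  [S]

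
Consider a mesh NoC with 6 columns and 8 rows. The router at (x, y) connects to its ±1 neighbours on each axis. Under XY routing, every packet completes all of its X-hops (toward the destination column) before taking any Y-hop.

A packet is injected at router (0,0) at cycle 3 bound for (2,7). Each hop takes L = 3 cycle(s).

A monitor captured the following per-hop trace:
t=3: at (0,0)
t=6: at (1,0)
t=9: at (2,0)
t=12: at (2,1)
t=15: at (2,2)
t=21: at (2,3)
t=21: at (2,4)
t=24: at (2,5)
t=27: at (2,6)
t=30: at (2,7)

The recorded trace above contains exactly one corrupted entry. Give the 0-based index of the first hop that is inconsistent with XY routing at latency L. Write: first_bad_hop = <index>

check 1→ d=(1,0) cyc+3: ok
check 2→ d=(1,0) cyc+3: ok
check 3→ d=(0,1) cyc+3: ok
check 4→ d=(0,1) cyc+3: ok
check 5→ d=(0,1) cyc+6: BAD: Δcyc=6≠L

first_bad_hop = 5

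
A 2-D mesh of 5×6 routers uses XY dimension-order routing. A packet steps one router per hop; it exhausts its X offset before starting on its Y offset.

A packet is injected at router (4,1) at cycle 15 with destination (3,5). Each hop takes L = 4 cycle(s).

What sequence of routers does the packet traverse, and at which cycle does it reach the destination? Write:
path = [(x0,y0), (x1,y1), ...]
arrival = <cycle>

src (4,1)  cyc=15
W→(3,1)  cyc=19
N→(3,2)  cyc=23
N→(3,3)  cyc=27
N→(3,4)  cyc=31
N→(3,5)  cyc=35

path = [(4,1), (3,1), (3,2), (3,3), (3,4), (3,5)]
arrival = 35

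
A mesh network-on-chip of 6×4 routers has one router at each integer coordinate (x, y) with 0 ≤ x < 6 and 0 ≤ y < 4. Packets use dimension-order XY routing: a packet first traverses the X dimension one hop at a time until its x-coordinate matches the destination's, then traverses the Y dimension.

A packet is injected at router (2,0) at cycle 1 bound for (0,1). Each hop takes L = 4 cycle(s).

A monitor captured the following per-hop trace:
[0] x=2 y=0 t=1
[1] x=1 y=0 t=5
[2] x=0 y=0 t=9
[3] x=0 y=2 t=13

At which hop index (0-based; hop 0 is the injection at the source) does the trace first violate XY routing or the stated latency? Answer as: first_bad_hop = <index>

  1: Δx=-1 Δy=+0 Δt=4 [ok]
  2: Δx=-1 Δy=+0 Δt=4 [ok]
  3: Δx=+0 Δy=+2 Δt=4 [BAD: non-unit step]

first_bad_hop = 3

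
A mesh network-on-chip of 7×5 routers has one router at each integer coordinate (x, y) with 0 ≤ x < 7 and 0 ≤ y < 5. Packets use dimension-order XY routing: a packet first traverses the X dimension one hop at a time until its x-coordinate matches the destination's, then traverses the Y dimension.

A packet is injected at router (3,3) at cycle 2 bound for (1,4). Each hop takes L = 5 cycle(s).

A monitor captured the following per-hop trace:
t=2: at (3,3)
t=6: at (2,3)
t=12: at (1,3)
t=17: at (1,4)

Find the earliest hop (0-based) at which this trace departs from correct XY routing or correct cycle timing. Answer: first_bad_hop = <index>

[1] (-1,+0) / 4c ⇒ BAD: Δcyc=4≠L

first_bad_hop = 1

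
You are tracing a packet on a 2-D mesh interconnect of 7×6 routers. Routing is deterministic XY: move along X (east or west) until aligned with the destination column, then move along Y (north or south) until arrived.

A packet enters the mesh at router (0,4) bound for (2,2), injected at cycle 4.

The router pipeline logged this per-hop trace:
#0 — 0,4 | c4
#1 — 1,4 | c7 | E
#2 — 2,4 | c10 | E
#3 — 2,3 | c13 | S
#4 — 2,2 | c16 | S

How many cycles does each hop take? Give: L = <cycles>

L = 3

cyc[1] − cyc[0] = 7 − 4 = 3.
Each hop adds L, hence L = 3.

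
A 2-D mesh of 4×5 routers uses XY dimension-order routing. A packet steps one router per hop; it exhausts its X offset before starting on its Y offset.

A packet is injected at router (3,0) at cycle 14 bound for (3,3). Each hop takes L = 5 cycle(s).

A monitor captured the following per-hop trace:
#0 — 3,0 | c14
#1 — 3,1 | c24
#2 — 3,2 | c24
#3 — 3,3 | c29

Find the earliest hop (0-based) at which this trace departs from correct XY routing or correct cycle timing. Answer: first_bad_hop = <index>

hop 1: step (+0,+1), +10 cyc — BAD: Δcyc=10≠L

first_bad_hop = 1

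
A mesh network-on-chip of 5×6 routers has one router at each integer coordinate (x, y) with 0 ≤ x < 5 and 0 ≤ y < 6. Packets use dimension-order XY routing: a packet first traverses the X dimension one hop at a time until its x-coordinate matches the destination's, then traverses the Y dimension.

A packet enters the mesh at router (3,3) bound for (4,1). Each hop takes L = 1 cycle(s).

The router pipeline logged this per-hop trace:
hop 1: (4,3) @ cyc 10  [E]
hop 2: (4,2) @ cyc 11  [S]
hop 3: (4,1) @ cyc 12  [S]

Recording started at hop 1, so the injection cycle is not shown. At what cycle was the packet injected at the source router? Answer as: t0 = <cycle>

t0 = 9

At hop 1 the cycle is 10; in general cyc_k = t0 + kL.
t0 = cyc[1] − L = 10 − 1 = 9.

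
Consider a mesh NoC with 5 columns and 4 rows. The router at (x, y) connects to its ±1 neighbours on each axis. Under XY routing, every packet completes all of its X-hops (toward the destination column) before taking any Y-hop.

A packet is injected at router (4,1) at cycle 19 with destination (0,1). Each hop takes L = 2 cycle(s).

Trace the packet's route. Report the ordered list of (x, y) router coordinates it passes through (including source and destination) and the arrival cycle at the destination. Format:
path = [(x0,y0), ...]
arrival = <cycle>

path = [(4,1), (3,1), (2,1), (1,1), (0,1)]
arrival = 27

  0. router=(4,1) cycle=19 (inject)
  1. router=(3,1) cycle=21 dir=W
  2. router=(2,1) cycle=23 dir=W
  3. router=(1,1) cycle=25 dir=W
  4. router=(0,1) cycle=27 dir=W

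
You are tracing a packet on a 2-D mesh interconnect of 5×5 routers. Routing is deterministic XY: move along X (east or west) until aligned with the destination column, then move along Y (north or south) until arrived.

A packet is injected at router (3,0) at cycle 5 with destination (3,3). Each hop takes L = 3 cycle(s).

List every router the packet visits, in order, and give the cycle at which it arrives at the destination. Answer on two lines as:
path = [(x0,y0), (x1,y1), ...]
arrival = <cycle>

path = [(3,0), (3,1), (3,2), (3,3)]
arrival = 14

#0 — 3,0 | c5
#1 — 3,1 | c8 | N
#2 — 3,2 | c11 | N
#3 — 3,3 | c14 | N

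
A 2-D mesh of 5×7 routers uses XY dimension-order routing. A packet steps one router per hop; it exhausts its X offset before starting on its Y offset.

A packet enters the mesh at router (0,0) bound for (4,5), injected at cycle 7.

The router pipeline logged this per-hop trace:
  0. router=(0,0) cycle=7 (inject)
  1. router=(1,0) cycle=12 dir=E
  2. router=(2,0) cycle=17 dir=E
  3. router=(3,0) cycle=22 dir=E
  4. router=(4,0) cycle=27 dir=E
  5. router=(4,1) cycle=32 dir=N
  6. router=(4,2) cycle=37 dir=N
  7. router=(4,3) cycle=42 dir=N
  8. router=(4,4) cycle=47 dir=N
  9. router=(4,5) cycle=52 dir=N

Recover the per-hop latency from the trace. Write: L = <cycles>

cyc[1] − cyc[0] = 12 − 7 = 5.
Each hop adds L, hence L = 5.

L = 5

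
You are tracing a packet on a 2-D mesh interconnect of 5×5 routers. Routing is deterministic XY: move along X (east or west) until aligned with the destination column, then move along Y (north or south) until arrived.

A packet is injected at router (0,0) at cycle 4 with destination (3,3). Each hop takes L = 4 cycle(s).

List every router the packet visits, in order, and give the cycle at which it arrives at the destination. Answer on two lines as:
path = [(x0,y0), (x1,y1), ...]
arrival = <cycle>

path = [(0,0), (1,0), (2,0), (3,0), (3,1), (3,2), (3,3)]
arrival = 28

src (0,0)  cyc=4
E→(1,0)  cyc=8
E→(2,0)  cyc=12
E→(3,0)  cyc=16
N→(3,1)  cyc=20
N→(3,2)  cyc=24
N→(3,3)  cyc=28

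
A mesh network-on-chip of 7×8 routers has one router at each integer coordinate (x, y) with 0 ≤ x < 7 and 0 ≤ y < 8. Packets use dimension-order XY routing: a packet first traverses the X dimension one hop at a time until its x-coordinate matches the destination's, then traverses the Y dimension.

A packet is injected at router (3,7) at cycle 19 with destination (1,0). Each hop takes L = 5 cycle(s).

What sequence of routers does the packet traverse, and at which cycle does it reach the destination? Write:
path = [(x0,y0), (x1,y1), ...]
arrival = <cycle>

path = [(3,7), (2,7), (1,7), (1,6), (1,5), (1,4), (1,3), (1,2), (1,1), (1,0)]
arrival = 64

hop 0: (3,7) @ cyc 19
hop 1: (2,7) @ cyc 24  [W]
hop 2: (1,7) @ cyc 29  [W]
hop 3: (1,6) @ cyc 34  [S]
hop 4: (1,5) @ cyc 39  [S]
hop 5: (1,4) @ cyc 44  [S]
hop 6: (1,3) @ cyc 49  [S]
hop 7: (1,2) @ cyc 54  [S]
hop 8: (1,1) @ cyc 59  [S]
hop 9: (1,0) @ cyc 64  [S]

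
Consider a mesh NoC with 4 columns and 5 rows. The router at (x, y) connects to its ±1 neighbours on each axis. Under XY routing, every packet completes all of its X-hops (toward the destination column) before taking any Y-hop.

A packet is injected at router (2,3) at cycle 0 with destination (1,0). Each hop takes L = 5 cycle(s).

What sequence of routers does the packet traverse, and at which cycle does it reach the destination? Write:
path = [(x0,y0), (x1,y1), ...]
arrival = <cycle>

[0] x=2 y=3 t=0
[1] x=1 y=3 t=5 →W
[2] x=1 y=2 t=10 →S
[3] x=1 y=1 t=15 →S
[4] x=1 y=0 t=20 →S

path = [(2,3), (1,3), (1,2), (1,1), (1,0)]
arrival = 20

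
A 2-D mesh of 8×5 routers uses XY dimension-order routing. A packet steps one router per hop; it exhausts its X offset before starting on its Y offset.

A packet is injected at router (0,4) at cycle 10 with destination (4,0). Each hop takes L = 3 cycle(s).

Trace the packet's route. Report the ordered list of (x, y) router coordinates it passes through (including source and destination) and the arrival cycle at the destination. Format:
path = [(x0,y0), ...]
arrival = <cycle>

src (0,4)  cyc=10
E→(1,4)  cyc=13
E→(2,4)  cyc=16
E→(3,4)  cyc=19
E→(4,4)  cyc=22
S→(4,3)  cyc=25
S→(4,2)  cyc=28
S→(4,1)  cyc=31
S→(4,0)  cyc=34

path = [(0,4), (1,4), (2,4), (3,4), (4,4), (4,3), (4,2), (4,1), (4,0)]
arrival = 34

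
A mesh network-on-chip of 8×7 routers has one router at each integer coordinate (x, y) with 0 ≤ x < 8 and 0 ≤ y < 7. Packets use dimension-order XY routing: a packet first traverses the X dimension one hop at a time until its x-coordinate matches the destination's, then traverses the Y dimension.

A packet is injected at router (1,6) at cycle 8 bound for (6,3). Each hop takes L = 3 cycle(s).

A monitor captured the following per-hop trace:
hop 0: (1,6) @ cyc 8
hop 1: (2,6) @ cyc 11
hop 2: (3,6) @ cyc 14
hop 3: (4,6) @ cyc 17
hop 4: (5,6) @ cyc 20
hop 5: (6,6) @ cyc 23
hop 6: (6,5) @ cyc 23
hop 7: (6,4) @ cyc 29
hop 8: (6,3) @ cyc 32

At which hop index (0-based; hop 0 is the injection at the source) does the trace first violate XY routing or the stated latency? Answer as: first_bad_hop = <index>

[1] (+1,+0) / 3c ⇒ ok
[2] (+1,+0) / 3c ⇒ ok
[3] (+1,+0) / 3c ⇒ ok
[4] (+1,+0) / 3c ⇒ ok
[5] (+1,+0) / 3c ⇒ ok
[6] (+0,-1) / 0c ⇒ BAD: Δcyc=0≠L

first_bad_hop = 6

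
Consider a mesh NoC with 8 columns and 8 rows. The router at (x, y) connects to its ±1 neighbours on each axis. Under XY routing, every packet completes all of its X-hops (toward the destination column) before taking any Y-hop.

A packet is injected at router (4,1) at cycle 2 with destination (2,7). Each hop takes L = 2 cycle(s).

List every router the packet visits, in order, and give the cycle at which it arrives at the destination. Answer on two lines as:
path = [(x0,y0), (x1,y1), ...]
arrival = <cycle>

path = [(4,1), (3,1), (2,1), (2,2), (2,3), (2,4), (2,5), (2,6), (2,7)]
arrival = 18

hop 0: (4,1) @ cyc 2
hop 1: (3,1) @ cyc 4  [W]
hop 2: (2,1) @ cyc 6  [W]
hop 3: (2,2) @ cyc 8  [N]
hop 4: (2,3) @ cyc 10  [N]
hop 5: (2,4) @ cyc 12  [N]
hop 6: (2,5) @ cyc 14  [N]
hop 7: (2,6) @ cyc 16  [N]
hop 8: (2,7) @ cyc 18  [N]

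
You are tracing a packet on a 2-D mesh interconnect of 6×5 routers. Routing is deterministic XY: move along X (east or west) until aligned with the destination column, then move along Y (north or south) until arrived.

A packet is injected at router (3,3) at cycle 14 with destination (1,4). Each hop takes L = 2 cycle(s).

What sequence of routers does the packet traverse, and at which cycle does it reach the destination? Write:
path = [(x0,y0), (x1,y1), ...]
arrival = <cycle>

path = [(3,3), (2,3), (1,3), (1,4)]
arrival = 20

src (3,3)  cyc=14
W→(2,3)  cyc=16
W→(1,3)  cyc=18
N→(1,4)  cyc=20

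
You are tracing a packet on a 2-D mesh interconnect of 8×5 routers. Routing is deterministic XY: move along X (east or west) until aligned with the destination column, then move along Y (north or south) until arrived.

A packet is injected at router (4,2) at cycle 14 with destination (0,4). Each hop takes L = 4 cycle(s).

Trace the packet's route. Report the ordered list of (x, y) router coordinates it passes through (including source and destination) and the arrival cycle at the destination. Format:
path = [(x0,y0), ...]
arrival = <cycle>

src (4,2)  cyc=14
W→(3,2)  cyc=18
W→(2,2)  cyc=22
W→(1,2)  cyc=26
W→(0,2)  cyc=30
N→(0,3)  cyc=34
N→(0,4)  cyc=38

path = [(4,2), (3,2), (2,2), (1,2), (0,2), (0,3), (0,4)]
arrival = 38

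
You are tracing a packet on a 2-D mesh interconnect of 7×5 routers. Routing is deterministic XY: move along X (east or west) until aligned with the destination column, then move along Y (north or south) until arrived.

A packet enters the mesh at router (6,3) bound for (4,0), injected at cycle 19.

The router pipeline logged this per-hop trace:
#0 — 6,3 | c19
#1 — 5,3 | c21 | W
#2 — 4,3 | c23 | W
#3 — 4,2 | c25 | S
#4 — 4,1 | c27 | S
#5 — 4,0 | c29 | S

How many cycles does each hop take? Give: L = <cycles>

L = 2

Between hops 0 and 1 the cycle counter advances 21 − 19 = 2.
One hop costs L cycles, so L = 2.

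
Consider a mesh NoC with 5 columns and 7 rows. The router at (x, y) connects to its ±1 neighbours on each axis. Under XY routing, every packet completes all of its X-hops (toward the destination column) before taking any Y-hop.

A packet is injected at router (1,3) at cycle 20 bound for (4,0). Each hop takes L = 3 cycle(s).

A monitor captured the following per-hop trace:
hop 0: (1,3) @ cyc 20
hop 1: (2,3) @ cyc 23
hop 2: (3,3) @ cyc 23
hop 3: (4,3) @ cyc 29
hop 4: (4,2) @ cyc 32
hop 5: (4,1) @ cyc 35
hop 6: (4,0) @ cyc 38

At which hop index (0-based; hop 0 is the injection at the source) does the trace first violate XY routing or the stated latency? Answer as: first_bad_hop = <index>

first_bad_hop = 2

hop 1: step (+1,+0), +3 cyc — ok
hop 2: step (+1,+0), +0 cyc — BAD: Δcyc=0≠L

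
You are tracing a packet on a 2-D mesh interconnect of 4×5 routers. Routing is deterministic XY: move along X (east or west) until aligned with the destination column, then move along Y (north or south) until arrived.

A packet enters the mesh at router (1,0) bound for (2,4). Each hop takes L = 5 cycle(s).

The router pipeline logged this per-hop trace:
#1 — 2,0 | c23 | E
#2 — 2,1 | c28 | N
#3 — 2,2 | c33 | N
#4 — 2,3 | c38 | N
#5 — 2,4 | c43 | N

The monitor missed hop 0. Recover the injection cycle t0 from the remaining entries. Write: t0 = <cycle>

t0 = 18

cyc[1] = 23 and cyc[k] = t0 + k·L for every k.
t0 = cyc[1] − L = 23 − 5 = 18.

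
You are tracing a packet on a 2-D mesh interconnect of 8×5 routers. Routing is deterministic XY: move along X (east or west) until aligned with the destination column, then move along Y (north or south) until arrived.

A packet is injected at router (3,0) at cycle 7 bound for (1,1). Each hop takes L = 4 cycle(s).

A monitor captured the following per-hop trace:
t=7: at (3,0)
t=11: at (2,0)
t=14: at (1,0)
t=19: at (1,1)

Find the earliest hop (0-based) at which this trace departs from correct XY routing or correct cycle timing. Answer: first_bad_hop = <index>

  1: Δx=-1 Δy=+0 Δt=4 [ok]
  2: Δx=-1 Δy=+0 Δt=3 [BAD: Δcyc=3≠L]

first_bad_hop = 2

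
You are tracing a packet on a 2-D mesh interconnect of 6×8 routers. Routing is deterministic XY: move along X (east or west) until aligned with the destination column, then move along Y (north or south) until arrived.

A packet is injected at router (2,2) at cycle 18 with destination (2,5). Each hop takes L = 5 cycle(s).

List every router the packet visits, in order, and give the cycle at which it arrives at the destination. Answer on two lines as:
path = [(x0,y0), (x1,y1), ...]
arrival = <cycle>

path = [(2,2), (2,3), (2,4), (2,5)]
arrival = 33

hop 0: (2,2) @ cyc 18
hop 1: (2,3) @ cyc 23  [N]
hop 2: (2,4) @ cyc 28  [N]
hop 3: (2,5) @ cyc 33  [N]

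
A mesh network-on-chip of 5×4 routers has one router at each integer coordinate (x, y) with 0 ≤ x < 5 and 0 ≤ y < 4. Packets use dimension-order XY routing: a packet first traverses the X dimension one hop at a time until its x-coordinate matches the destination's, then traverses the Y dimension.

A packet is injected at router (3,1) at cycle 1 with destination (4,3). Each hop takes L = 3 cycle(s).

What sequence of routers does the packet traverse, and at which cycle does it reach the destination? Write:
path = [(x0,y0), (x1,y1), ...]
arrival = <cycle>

path = [(3,1), (4,1), (4,2), (4,3)]
arrival = 10

[0] x=3 y=1 t=1
[1] x=4 y=1 t=4 →E
[2] x=4 y=2 t=7 →N
[3] x=4 y=3 t=10 →N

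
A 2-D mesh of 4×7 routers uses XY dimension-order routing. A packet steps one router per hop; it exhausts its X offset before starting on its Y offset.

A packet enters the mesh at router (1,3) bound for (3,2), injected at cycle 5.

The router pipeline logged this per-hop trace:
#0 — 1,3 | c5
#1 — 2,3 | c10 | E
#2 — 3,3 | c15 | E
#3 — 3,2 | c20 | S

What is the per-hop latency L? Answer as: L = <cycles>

L = 5

Between hops 0 and 1 the cycle counter advances 10 − 5 = 5.
That increment is L by definition: L = 5.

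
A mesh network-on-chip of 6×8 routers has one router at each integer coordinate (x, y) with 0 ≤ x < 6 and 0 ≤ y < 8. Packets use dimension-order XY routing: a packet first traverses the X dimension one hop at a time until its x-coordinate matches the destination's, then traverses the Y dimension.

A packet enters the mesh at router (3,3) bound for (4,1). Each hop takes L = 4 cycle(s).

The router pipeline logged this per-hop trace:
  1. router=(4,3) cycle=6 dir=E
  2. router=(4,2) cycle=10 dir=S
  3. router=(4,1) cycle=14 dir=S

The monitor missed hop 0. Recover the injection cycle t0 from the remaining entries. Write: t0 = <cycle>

cyc[1] = 6 and cyc[k] = t0 + k·L for every k.
t0 = cyc[1] − L = 6 − 4 = 2.

t0 = 2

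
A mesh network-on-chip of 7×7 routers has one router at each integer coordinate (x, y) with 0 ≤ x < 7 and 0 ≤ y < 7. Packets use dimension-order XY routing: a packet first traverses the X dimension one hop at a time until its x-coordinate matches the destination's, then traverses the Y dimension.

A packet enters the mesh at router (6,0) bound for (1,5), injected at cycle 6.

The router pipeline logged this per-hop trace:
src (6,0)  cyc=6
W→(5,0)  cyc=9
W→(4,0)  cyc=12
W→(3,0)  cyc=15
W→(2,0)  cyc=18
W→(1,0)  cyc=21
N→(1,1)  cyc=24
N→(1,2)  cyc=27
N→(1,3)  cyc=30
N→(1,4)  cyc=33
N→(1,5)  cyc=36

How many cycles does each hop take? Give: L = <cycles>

L = 3

Between hops 0 and 1 the cycle counter advances 9 − 6 = 3.
One hop costs L cycles, so L = 3.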